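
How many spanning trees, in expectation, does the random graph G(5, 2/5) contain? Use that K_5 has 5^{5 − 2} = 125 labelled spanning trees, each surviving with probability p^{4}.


K_5 has 5^{5 − 2} = 125 labelled spanning trees.
For each such spanning tree H, let X_H = 1 if all 4 edges of H are present in G. Then P[X_H = 1] = p^{4} = (2/5)^{4} = 16/625.
By linearity: E[X] = Σ_H E[X_H] = 125 · p^{4} = 125 · 16/625 = 16/5.
Numerically: E[X] ≈ 3.2.

E[X] = 125 · (2/5)^{4} = 16/5 ≈ 3.2.


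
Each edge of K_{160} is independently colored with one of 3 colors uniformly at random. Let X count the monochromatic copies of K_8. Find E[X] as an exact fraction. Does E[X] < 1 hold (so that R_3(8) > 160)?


E[X] = C(160, 8) · 3^{1 − 28} = 8917061687820 · 3^{−27} = 8917061687820/7625597484987.
As a reduced fraction: E[X] = 990784631980/847288609443 ≈ 1.1694.
Is E[X] < 1? NO.
Since E[X] ≥ 1, the first-moment bound is inconclusive at n = 160; it does NOT by itself certify R_3(8) > 160.

E[X] = 990784631980/847288609443 ≈ 1.1694; E[X] ≥ 1; first-moment method inconclusive here.


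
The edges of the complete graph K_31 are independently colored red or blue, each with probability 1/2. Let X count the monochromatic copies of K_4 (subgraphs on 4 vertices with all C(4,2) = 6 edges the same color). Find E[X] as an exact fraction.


Let X = Σ_S X_S over the C(31, 4) = 31465 subsets S of size 4, where X_S = 1 if the K_4 on S is monochromatic.
For a fixed S, the K_4 on S has C(4, 2) = 6 edges. P[all 6 edges red] = (1/2)^6, and likewise for blue, so P[monochromatic] = 2·(1/2)^6 = 2^{1 − 6} = 1/32.
By linearity: E[X] = C(31, 4) · 2^{1 − 6} = 31465 · 1/32 = 31465/32.
Numerically: E[X] ≈ 983.281250.

E[X] = C(31,4)·2^(1−C(4,2)) = 31465/32 ≈ 983.281250.


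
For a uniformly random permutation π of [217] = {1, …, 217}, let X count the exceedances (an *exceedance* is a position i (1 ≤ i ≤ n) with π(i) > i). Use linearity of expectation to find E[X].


Write X = Σ_{i=1}^{217} X_i, where X_i = 1_{π(i) > i}.
For each fixed i, π(i) is uniform over {1, …, 217} (marginal of a uniform permutation), so P[π(i) > i] = (n − i)/n. Summing: Σ_{i=1}^{217} (n − i)/n = (0 + 1 + … + 216)/217 = 217(217 − 1)/(2·217) = (217 − 1)/2.
Hence E[X] = Σ_{i=1}^{217} (217 − i)/217 = 108 ≈ 108.000.

E[X] = 108 = 108.000.


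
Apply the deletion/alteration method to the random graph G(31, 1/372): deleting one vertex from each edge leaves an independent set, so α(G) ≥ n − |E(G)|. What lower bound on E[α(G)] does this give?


E[|E(G)|] = C(31, 2)·p = 465 · (1/372) = 5/4.
E[α(G)] ≥ n − E[|E(G)|] = 31 − 5/4 = 119/4.
Numerically: ≈ 29.750000.
(This is only a lower bound; the true E[α(G)] may be larger.)

E[α(G)] ≥ 119/4 ≈ 29.750000.


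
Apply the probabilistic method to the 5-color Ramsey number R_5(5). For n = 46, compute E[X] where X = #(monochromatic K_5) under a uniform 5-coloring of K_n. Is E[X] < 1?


E[X] = C(46, 5) · 5^{1 − 10} = 1370754 · 5^{−9} = 1370754/1953125.
As a reduced fraction: E[X] = 1370754/1953125 ≈ 0.70183.
Is E[X] < 1? YES.
Since E[X] < 1, there exists a 5-coloring of K_{46} with no monochromatic K_5; hence R_5(5) > 46.

E[X] = 1370754/1953125 ≈ 0.70183; E[X] < 1, so R_5(5) > 46.


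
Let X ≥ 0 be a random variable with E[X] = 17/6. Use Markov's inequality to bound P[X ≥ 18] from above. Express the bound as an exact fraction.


μ = E[X] = 17/6, a = 18.
Markov: P[X ≥ 18] ≤ μ/a = (17/6)/18 = 17/108.
Numerically: ≈ 0.1574.
(Since a = 18 > μ = 2.8333, the bound 17/108 is < 1 and informative.)

P[X ≥ 18] ≤ 17/108 ≈ 0.1574.


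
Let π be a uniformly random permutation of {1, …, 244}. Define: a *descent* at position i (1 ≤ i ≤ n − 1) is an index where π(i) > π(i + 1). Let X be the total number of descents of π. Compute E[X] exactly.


Write X = Σ X_I over i = 1, …, 243, with X_I the indicator of one descent.
There are 243 indicators.
For each fixed i, the pair (π(i), π(i+1)) is a uniformly random ordered pair of distinct values from {1, …, 244}; by symmetry P[π(i) > π(i+1)] = 1/2.
By linearity: E[X] = 243 · (1/2) = (244 − 1) · (1/2) = 243/2 ≈ 121.500.

E[X] = 243/2 = 121.500.


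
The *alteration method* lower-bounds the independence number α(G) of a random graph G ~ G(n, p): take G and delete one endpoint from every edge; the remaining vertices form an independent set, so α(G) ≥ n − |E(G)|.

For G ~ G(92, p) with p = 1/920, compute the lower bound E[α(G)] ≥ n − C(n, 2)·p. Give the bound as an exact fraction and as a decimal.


E[|E(G)|] = C(92, 2)·p = 4186 · (1/920) = 91/20.
E[α(G)] ≥ n − E[|E(G)|] = 92 − 91/20 = 1749/20.
Numerically: ≈ 87.450000.
(This is only a lower bound; the true E[α(G)] may be larger.)

E[α(G)] ≥ 1749/20 ≈ 87.450000.


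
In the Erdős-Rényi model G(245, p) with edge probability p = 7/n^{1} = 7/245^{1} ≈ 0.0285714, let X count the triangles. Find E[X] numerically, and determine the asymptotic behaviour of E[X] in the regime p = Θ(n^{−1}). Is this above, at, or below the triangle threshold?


Number of potential triangles: C(245, 3) = 2421090.
Each occurs with probability p³ ≈ (0.0285714)³ ≈ 2.33236152e-05.
By linearity: E[X] = C(245, 3)·p³ ≈ 2421090 · 2.33236152e-05 ≈ 56.468571.
Here α = 1, so p = 7/n is exactly at the triangle threshold p ~ 1/n. Asymptotically E[X] → c³/6 = 7³/6 = 343/6 ≈ 57.166667, a bounded constant. In this regime the triangle count is asymptotically Poisson(c³/6).

E[X] ≈ 56.468571; in regime p = Θ(1/n^{1}) E[X] stays bounded (at the triangle threshold p ~ 1/n).


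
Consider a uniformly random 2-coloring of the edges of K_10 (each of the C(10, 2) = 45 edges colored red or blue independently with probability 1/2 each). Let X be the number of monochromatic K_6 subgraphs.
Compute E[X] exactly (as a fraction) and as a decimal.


Let X = Σ_S X_S over the C(10, 6) = 210 subsets S of size 6, where X_S = 1 if the K_6 on S is monochromatic.
For a fixed S, the K_6 on S has C(6, 2) = 15 edges. P[all 15 edges red] = (1/2)^15, and likewise for blue, so P[monochromatic] = 2·(1/2)^15 = 2^{1 − 15} = 1/16384.
Summing: E[X] = C(10, 6) · 2^{1 − 15} = 210 · 1/16384 = 105/8192.
Numerically: E[X] ≈ 0.013.

E[X] = C(10,6)·2^(1−C(6,2)) = 105/8192 ≈ 0.013.


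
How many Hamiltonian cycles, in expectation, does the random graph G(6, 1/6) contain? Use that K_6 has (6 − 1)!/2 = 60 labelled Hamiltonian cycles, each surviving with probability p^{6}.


K_6 has (6 − 1)!/2 = 60 labelled Hamiltonian cycles.
For each such Hamiltonian cycle H, let X_H = 1 if all 6 edges of H are present in G. Then P[X_H = 1] = p^{6} = (1/6)^{6} = 1/46656.
By linearity: E[X] = Σ_H E[X_H] = 60 · p^{6} = 60 · 1/46656 = 5/3888.
Numerically: E[X] ≈ 0.001286.

E[X] = 60 · (1/6)^{6} = 5/3888 ≈ 0.001286.


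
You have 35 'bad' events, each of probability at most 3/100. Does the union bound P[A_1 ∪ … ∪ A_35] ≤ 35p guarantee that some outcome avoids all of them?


Union bound: P[∪_{i=1}^{35} A_i] ≤ Σ_i P[A_i] ≤ 35·p = 35·(3/100) = 21/20.
Numerically: 21/20 ≈ 1.050000.
Is 21/20 < 1? NO.
Since the bound 21/20 is ≥ 1, the union bound is uninformative here; it does NOT by itself certify existence.

35·p = 21/20 ≈ 1.050000; existence NOT certified by the union bound.


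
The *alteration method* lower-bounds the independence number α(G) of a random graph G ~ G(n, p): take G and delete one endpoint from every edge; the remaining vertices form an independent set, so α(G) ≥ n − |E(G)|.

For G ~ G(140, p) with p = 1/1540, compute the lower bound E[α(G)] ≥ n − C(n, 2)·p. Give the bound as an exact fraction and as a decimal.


E[|E(G)|] = C(140, 2)·p = 9730 · (1/1540) = 139/22.
E[α(G)] ≥ n − E[|E(G)|] = 140 − 139/22 = 2941/22.
Numerically: ≈ 133.68182.
(This is only a lower bound; the true E[α(G)] may be larger.)

E[α(G)] ≥ 2941/22 ≈ 133.68182.


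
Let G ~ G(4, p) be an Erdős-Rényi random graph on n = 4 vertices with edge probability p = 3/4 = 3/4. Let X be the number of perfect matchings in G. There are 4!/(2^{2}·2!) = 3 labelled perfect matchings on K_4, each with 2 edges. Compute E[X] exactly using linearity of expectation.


K_4 has 4!/(2^{2}·2!) = 3 labelled perfect matchings.
For each such perfect matching H, let X_H = 1 if all 2 edges of H are present in G. Then P[X_H = 1] = p^{2} = (3/4)^{2} = 9/16.
Summing the indicators: E[X] = Σ_H E[X_H] = 3 · p^{2} = 3 · 9/16 = 27/16.
Numerically: E[X] ≈ 1.69.

E[X] = 3 · (3/4)^{2} = 27/16 ≈ 1.69.


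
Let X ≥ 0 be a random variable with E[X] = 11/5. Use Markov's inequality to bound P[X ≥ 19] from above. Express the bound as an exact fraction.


μ = E[X] = 11/5, a = 19.
Markov: P[X ≥ 19] ≤ μ/a = (11/5)/19 = 11/95.
Numerically: ≈ 0.11579.
(Since a = 19 > μ = 2.20000, the bound 11/95 is < 1 and informative.)

P[X ≥ 19] ≤ 11/95 ≈ 0.11579.


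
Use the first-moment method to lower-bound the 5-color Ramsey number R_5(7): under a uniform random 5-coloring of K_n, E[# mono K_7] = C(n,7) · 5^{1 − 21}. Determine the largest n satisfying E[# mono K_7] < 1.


We need C(n, 7) · 5^{1 − 21} < 1, i.e. C(n, 7) < 5^{21 − 1} = 95367431640625.
Check values of n near the boundary:
  n = 335: C(335, 7) = 88202498238195; 88202498238195 < 95367431640625? YES
  n = 336: C(336, 7) = 90079147136880; 90079147136880 < 95367431640625? YES
  n = 337: C(337, 7) = 91989916924632; 91989916924632 < 95367431640625? YES
  n = 338: C(338, 7) = 93935323022736; 93935323022736 < 95367431640625? YES
  n = 339: C(339, 7) = 95915887062372; 95915887062372 < 95367431640625? NO
The largest n with C(n, 7) < 95367431640625 is n = 338 (where E[X] = 93935323022736/95367431640625 ≈ 0.98498). Hence R_5(7) > 338, i.e. R_5(7) ≥ 339.

Largest n = 338; hence R_5(7) > 338.


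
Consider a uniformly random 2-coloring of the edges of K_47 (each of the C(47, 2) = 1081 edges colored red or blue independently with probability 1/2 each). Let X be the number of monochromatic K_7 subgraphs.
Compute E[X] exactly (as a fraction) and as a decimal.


Let X = Σ_S X_S over the C(47, 7) = 62891499 subsets S of size 7, where X_S = 1 if the K_7 on S is monochromatic.
For a fixed S, the K_7 on S has C(7, 2) = 21 edges. P[all 21 edges red] = (1/2)^21, and likewise for blue, so P[monochromatic] = 2·(1/2)^21 = 2^{1 − 21} = 1/1048576.
By linearity of expectation: E[X] = C(47, 7) · 2^{1 − 21} = 62891499 · 1/1048576 = 62891499/1048576.
Numerically: E[X] ≈ 59.97801.

E[X] = C(47,7)·2^(1−C(7,2)) = 62891499/1048576 ≈ 59.97801.


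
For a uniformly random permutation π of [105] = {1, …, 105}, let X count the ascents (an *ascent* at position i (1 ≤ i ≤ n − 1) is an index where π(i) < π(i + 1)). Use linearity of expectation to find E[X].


Write X = Σ X_I over i = 1, …, 104, with X_I the indicator of one ascent.
There are 104 indicators.
For each fixed i, the pair (π(i), π(i+1)) is a uniformly random ordered pair of distinct values from {1, …, 105}; by symmetry P[π(i) < π(i+1)] = 1/2.
By linearity: E[X] = 104 · (1/2) = (105 − 1) · (1/2) = 52 ≈ 52.0000.

E[X] = 52 = 52.0000.


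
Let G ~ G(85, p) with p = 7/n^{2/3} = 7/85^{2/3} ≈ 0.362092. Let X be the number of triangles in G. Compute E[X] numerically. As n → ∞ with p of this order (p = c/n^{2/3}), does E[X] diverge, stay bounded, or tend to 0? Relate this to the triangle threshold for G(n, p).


Number of potential triangles: C(85, 3) = 98770.
Each occurs with probability p³ ≈ (0.362092)³ ≈ 4.74740484e-02.
By linearity: E[X] = C(85, 3)·p³ ≈ 98770 · 4.74740484e-02 ≈ 4689.011765.
Since α = 2/3 < 1, p = c/n^{2/3} ≫ 1/n is above the triangle threshold p ~ 1/n. Asymptotically E[X] ~ (c³/6)·n^{3(1−α)} = (7³/6)·n^{1} → ∞; triangles are abundant w.h.p.

E[X] ≈ 4689.011765; in regime p = Θ(1/n^{2/3}) E[X] diverges (above the triangle threshold p ~ 1/n).


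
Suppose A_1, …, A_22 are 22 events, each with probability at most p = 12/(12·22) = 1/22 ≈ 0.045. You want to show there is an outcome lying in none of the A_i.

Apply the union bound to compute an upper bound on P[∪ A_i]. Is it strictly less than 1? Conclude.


Union bound: P[∪_{i=1}^{22} A_i] ≤ Σ_i P[A_i] ≤ 22·p = 22·(1/22) = 1.
Numerically: 1 ≈ 1.000.
Is 1 < 1? NO.
Since the bound 1 is ≥ 1, the union bound is uninformative here; it does NOT by itself certify existence.

22·p = 1 ≈ 1.000; existence NOT certified by the union bound.


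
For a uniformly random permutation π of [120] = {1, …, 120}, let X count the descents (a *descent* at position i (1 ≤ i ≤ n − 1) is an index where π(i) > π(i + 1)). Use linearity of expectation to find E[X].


Write X = Σ X_I over i = 1, …, 119, with X_I the indicator of one descent.
There are 119 indicators.
For each fixed i, the pair (π(i), π(i+1)) is a uniformly random ordered pair of distinct values from {1, …, 120}; by symmetry P[π(i) > π(i+1)] = 1/2.
By linearity: E[X] = 119 · (1/2) = (120 − 1) · (1/2) = 119/2 ≈ 59.50000.

E[X] = 119/2 = 59.50000.


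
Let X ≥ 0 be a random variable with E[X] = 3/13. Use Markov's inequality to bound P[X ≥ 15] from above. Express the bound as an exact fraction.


μ = E[X] = 3/13, a = 15.
Markov: P[X ≥ 15] ≤ μ/a = (3/13)/15 = 1/65.
Numerically: ≈ 0.01538.
(Since a = 15 > μ = 0.23077, the bound 1/65 is < 1 and informative.)

P[X ≥ 15] ≤ 1/65 ≈ 0.01538.


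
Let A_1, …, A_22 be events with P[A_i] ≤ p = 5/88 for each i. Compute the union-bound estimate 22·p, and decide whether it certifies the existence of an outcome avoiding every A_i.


Union bound: P[∪_{i=1}^{22} A_i] ≤ Σ_i P[A_i] ≤ 22·p = 22·(5/88) = 5/4.
Numerically: 5/4 ≈ 1.2500000.
Is 5/4 < 1? NO.
Since the bound 5/4 is ≥ 1, the union bound is uninformative here; it does NOT by itself certify existence.

22·p = 5/4 ≈ 1.2500000; existence NOT certified by the union bound.


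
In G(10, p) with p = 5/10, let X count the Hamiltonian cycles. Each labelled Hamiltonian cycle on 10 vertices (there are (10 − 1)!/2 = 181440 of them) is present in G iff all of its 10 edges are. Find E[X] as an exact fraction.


K_10 has (10 − 1)!/2 = 181440 labelled Hamiltonian cycles.
For each such Hamiltonian cycle H, let X_H = 1 if all 10 edges of H are present in G. Then P[X_H = 1] = p^{10} = (1/2)^{10} = 1/1024.
Summing the indicators: E[X] = Σ_H E[X_H] = 181440 · p^{10} = 181440 · 1/1024 = 2835/16.
Numerically: E[X] ≈ 177.

E[X] = 181440 · (1/2)^{10} = 2835/16 ≈ 177.


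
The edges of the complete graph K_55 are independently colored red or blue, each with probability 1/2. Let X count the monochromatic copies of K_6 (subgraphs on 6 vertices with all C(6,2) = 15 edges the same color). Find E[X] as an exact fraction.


Let X = Σ_S X_S over the C(55, 6) = 28989675 subsets S of size 6, where X_S = 1 if the K_6 on S is monochromatic.
For a fixed S, the K_6 on S has C(6, 2) = 15 edges. P[all 15 edges red] = (1/2)^15, and likewise for blue, so P[monochromatic] = 2·(1/2)^15 = 2^{1 − 15} = 1/16384.
By linearity: E[X] = C(55, 6) · 2^{1 − 15} = 28989675 · 1/16384 = 28989675/16384.
Numerically: E[X] ≈ 1769.3893.

E[X] = C(55,6)·2^(1−C(6,2)) = 28989675/16384 ≈ 1769.3893.


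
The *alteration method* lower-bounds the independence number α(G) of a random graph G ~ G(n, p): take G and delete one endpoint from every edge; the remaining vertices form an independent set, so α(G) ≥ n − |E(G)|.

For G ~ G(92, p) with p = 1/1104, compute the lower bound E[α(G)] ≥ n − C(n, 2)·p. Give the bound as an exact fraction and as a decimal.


E[|E(G)|] = C(92, 2)·p = 4186 · (1/1104) = 91/24.
E[α(G)] ≥ n − E[|E(G)|] = 92 − 91/24 = 2117/24.
Numerically: ≈ 88.2083.
(This is only a lower bound; the true E[α(G)] may be larger.)

E[α(G)] ≥ 2117/24 ≈ 88.2083.


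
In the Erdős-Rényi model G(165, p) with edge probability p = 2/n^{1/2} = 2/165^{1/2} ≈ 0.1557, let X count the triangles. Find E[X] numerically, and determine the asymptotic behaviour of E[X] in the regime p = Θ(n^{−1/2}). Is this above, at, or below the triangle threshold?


Number of potential triangles: C(165, 3) = 735130.
Each occurs with probability p³ ≈ (0.1557)³ ≈ 3.774540e-03.
By linearity: E[X] = C(165, 3)·p³ ≈ 735130 · 3.774540e-03 ≈ 2774.7778.
Since α = 1/2 < 1, p = c/n^{1/2} ≫ 1/n is above the triangle threshold p ~ 1/n. Asymptotically E[X] ~ (c³/6)·n^{3(1−α)} = (2³/6)·n^{1.5} → ∞; triangles are abundant w.h.p.

E[X] ≈ 2774.7778; in regime p = Θ(1/n^{1/2}) E[X] diverges (above the triangle threshold p ~ 1/n).


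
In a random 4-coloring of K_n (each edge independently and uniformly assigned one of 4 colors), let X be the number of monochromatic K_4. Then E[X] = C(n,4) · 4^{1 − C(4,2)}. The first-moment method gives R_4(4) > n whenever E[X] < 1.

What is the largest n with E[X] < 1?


We need C(n, 4) · 4^{1 − 6} < 1, i.e. C(n, 4) < 4^{6 − 1} = 1024.
Check values of n near the boundary:
  n = 13: C(13, 4) = 715; 715 < 1024? YES
  n = 14: C(14, 4) = 1001; 1001 < 1024? YES
  n = 15: C(15, 4) = 1365; 1365 < 1024? NO
  n = 16: C(16, 4) = 1820; 1820 < 1024? NO
  n = 17: C(17, 4) = 2380; 2380 < 1024? NO
The largest n with C(n, 4) < 1024 is n = 14 (where E[X] = 1001/1024 ≈ 0.978). Hence R_4(4) > 14, i.e. R_4(4) ≥ 15.

Largest n = 14; hence R_4(4) > 14.


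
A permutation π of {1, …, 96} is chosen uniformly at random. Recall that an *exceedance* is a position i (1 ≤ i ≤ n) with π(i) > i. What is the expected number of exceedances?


Write X = Σ_{i=1}^{96} X_i, where X_i = 1_{π(i) > i}.
For each fixed i, π(i) is uniform over {1, …, 96} (marginal of a uniform permutation), so P[π(i) > i] = (n − i)/n. Summing: Σ_{i=1}^{96} (n − i)/n = (0 + 1 + … + 95)/96 = 96(96 − 1)/(2·96) = (96 − 1)/2.
Hence E[X] = Σ_{i=1}^{96} (96 − i)/96 = 95/2 ≈ 47.500.

E[X] = 95/2 = 47.500.


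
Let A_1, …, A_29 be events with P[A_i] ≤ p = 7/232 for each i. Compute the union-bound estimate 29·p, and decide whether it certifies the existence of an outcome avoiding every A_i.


Union bound: P[∪_{i=1}^{29} A_i] ≤ Σ_i P[A_i] ≤ 29·p = 29·(7/232) = 7/8.
Numerically: 7/8 ≈ 0.8750000.
Is 7/8 < 1? YES.
Since P[∪ A_i] ≤ 7/8 < 1, the complement has P[∩ A_i^c] ≥ 1 − 7/8 = 1/8 > 0, so some outcome avoids every A_i.

29·p = 7/8 ≈ 0.8750000; existence CERTIFIED by the union bound.


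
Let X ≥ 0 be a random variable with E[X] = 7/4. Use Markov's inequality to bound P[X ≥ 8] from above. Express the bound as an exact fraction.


μ = E[X] = 7/4, a = 8.
Markov: P[X ≥ 8] ≤ μ/a = (7/4)/8 = 7/32.
Numerically: ≈ 0.219.
(Since a = 8 > μ = 1.750, the bound 7/32 is < 1 and informative.)

P[X ≥ 8] ≤ 7/32 ≈ 0.219.


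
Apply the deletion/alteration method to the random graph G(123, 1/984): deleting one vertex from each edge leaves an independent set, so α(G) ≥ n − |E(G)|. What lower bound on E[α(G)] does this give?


E[|E(G)|] = C(123, 2)·p = 7503 · (1/984) = 61/8.
E[α(G)] ≥ n − E[|E(G)|] = 123 − 61/8 = 923/8.
Numerically: ≈ 115.3750.
(This is only a lower bound; the true E[α(G)] may be larger.)

E[α(G)] ≥ 923/8 ≈ 115.3750.


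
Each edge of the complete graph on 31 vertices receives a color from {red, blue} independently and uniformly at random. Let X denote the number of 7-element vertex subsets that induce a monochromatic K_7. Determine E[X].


Let X = Σ_S X_S over the C(31, 7) = 2629575 subsets S of size 7, where X_S = 1 if the K_7 on S is monochromatic.
For a fixed S, the K_7 on S has C(7, 2) = 21 edges. P[all 21 edges red] = (1/2)^21, and likewise for blue, so P[monochromatic] = 2·(1/2)^21 = 2^{1 − 21} = 1/1048576.
Summing: E[X] = C(31, 7) · 2^{1 − 21} = 2629575 · 1/1048576 = 2629575/1048576.
Numerically: E[X] ≈ 2.5078.

E[X] = C(31,7)·2^(1−C(7,2)) = 2629575/1048576 ≈ 2.5078.


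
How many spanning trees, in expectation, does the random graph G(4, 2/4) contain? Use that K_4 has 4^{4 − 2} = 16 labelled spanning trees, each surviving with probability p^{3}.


K_4 has 4^{4 − 2} = 16 labelled spanning trees.
For each such spanning tree H, let X_H = 1 if all 3 edges of H are present in G. Then P[X_H = 1] = p^{3} = (1/2)^{3} = 1/8.
By linearity: E[X] = Σ_H E[X_H] = 16 · p^{3} = 16 · 1/8 = 2.
Numerically: E[X] ≈ 2.

E[X] = 16 · (1/2)^{3} = 2 ≈ 2.


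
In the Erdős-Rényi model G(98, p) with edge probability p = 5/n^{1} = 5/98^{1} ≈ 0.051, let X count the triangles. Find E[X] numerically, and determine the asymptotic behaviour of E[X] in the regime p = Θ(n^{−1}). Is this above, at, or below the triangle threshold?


Number of potential triangles: C(98, 3) = 152096.
Each occurs with probability p³ ≈ (0.051)³ ≈ 1.32810e-04.
By linearity: E[X] = C(98, 3)·p³ ≈ 152096 · 1.32810e-04 ≈ 20.200.
Here α = 1, so p = 5/n is exactly at the triangle threshold p ~ 1/n. Asymptotically E[X] → c³/6 = 5³/6 = 125/6 ≈ 20.833, a bounded constant. In this regime the triangle count is asymptotically Poisson(c³/6).

E[X] ≈ 20.200; in regime p = Θ(1/n^{1}) E[X] stays bounded (at the triangle threshold p ~ 1/n).


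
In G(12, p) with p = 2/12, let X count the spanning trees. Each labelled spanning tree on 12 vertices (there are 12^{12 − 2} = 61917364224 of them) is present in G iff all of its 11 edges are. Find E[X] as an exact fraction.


K_12 has 12^{12 − 2} = 61917364224 labelled spanning trees.
For each such spanning tree H, let X_H = 1 if all 11 edges of H are present in G. Then P[X_H = 1] = p^{11} = (1/6)^{11} = 1/362797056.
By linearity of expectation: E[X] = Σ_H E[X_H] = 61917364224 · p^{11} = 61917364224 · 1/362797056 = 512/3.
Numerically: E[X] ≈ 170.67.

E[X] = 61917364224 · (1/6)^{11} = 512/3 ≈ 170.67.


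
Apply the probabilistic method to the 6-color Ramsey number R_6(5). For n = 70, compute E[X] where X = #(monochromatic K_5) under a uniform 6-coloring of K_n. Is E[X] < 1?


E[X] = C(70, 5) · 6^{1 − 10} = 12103014 · 6^{−9} = 12103014/10077696.
As a reduced fraction: E[X] = 2017169/1679616 ≈ 1.200970.
Is E[X] < 1? NO.
Since E[X] ≥ 1, the first-moment bound is inconclusive at n = 70; it does NOT by itself certify R_6(5) > 70.

E[X] = 2017169/1679616 ≈ 1.200970; E[X] ≥ 1; first-moment method inconclusive here.


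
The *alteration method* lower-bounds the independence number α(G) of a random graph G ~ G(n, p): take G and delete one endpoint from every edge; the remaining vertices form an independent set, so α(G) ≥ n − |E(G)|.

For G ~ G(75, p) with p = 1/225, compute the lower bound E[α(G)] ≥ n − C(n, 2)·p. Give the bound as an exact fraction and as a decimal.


E[|E(G)|] = C(75, 2)·p = 2775 · (1/225) = 37/3.
E[α(G)] ≥ n − E[|E(G)|] = 75 − 37/3 = 188/3.
Numerically: ≈ 62.667.
(This is only a lower bound; the true E[α(G)] may be larger.)

E[α(G)] ≥ 188/3 ≈ 62.667.


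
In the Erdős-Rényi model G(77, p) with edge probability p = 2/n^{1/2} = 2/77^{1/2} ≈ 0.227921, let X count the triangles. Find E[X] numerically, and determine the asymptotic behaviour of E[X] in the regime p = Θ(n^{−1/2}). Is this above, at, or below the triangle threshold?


Number of potential triangles: C(77, 3) = 73150.
Each occurs with probability p³ ≈ (0.227921)³ ≈ 1.18400599e-02.
By linearity: E[X] = C(77, 3)·p³ ≈ 73150 · 1.18400599e-02 ≈ 866.100381.
Since α = 1/2 < 1, p = c/n^{1/2} ≫ 1/n is above the triangle threshold p ~ 1/n. Asymptotically E[X] ~ (c³/6)·n^{3(1−α)} = (2³/6)·n^{1.5} → ∞; triangles are abundant w.h.p.

E[X] ≈ 866.100381; in regime p = Θ(1/n^{1/2}) E[X] diverges (above the triangle threshold p ~ 1/n).


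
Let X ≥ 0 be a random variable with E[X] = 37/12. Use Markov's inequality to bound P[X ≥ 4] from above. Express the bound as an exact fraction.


μ = E[X] = 37/12, a = 4.
Markov: P[X ≥ 4] ≤ μ/a = (37/12)/4 = 37/48.
Numerically: ≈ 0.771.
(Since a = 4 > μ = 3.083, the bound 37/48 is < 1 and informative.)

P[X ≥ 4] ≤ 37/48 ≈ 0.771.


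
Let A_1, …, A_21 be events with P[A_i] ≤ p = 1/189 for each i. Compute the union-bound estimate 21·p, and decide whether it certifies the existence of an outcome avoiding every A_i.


Union bound: P[∪_{i=1}^{21} A_i] ≤ Σ_i P[A_i] ≤ 21·p = 21·(1/189) = 1/9.
Numerically: 1/9 ≈ 0.111.
Is 1/9 < 1? YES.
Since P[∪ A_i] ≤ 1/9 < 1, the complement has P[∩ A_i^c] ≥ 1 − 1/9 = 8/9 > 0, so some outcome avoids every A_i.

21·p = 1/9 ≈ 0.111; existence CERTIFIED by the union bound.


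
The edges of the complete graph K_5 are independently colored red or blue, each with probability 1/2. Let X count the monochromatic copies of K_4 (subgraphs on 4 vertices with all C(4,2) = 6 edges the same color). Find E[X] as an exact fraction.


Let X = Σ_S X_S over the C(5, 4) = 5 subsets S of size 4, where X_S = 1 if the K_4 on S is monochromatic.
For a fixed S, the K_4 on S has C(4, 2) = 6 edges. P[all 6 edges red] = (1/2)^6, and likewise for blue, so P[monochromatic] = 2·(1/2)^6 = 2^{1 − 6} = 1/32.
By linearity: E[X] = C(5, 4) · 2^{1 − 6} = 5 · 1/32 = 5/32.
Numerically: E[X] ≈ 0.156250.

E[X] = C(5,4)·2^(1−C(4,2)) = 5/32 ≈ 0.156250.


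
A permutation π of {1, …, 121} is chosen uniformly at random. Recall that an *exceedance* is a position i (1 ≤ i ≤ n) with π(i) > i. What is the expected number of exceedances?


Write X = Σ_{i=1}^{121} X_i, where X_i = 1_{π(i) > i}.
For each fixed i, π(i) is uniform over {1, …, 121} (marginal of a uniform permutation), so P[π(i) > i] = (n − i)/n. Summing: Σ_{i=1}^{121} (n − i)/n = (0 + 1 + … + 120)/121 = 121(121 − 1)/(2·121) = (121 − 1)/2.
Hence E[X] = Σ_{i=1}^{121} (121 − i)/121 = 60 ≈ 60.000000.

E[X] = 60 = 60.000000.


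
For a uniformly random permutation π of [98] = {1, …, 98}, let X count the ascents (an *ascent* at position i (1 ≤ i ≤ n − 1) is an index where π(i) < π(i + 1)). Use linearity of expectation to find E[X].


Write X = Σ X_I over i = 1, …, 97, with X_I the indicator of one ascent.
There are 97 indicators.
For each fixed i, the pair (π(i), π(i+1)) is a uniformly random ordered pair of distinct values from {1, …, 98}; by symmetry P[π(i) < π(i+1)] = 1/2.
By linearity: E[X] = 97 · (1/2) = (98 − 1) · (1/2) = 97/2 ≈ 48.5000.

E[X] = 97/2 = 48.5000.


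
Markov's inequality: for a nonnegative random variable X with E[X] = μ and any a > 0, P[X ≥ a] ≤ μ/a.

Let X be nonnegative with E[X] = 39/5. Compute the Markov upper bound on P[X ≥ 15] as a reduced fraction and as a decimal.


μ = E[X] = 39/5, a = 15.
Markov: P[X ≥ 15] ≤ μ/a = (39/5)/15 = 13/25.
Numerically: ≈ 0.52000.
(Since a = 15 > μ = 7.80000, the bound 13/25 is < 1 and informative.)

P[X ≥ 15] ≤ 13/25 ≈ 0.52000.


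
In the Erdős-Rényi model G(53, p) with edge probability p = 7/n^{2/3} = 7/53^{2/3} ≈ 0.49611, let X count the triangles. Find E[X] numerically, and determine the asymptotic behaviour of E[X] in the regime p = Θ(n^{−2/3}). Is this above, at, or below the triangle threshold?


Number of potential triangles: C(53, 3) = 23426.
Each occurs with probability p³ ≈ (0.49611)³ ≈ 1.2210751e-01.
By linearity: E[X] = C(53, 3)·p³ ≈ 23426 · 1.2210751e-01 ≈ 2860.49057.
Since α = 2/3 < 1, p = c/n^{2/3} ≫ 1/n is above the triangle threshold p ~ 1/n. Asymptotically E[X] ~ (c³/6)·n^{3(1−α)} = (7³/6)·n^{1} → ∞; triangles are abundant w.h.p.

E[X] ≈ 2860.49057; in regime p = Θ(1/n^{2/3}) E[X] diverges (above the triangle threshold p ~ 1/n).


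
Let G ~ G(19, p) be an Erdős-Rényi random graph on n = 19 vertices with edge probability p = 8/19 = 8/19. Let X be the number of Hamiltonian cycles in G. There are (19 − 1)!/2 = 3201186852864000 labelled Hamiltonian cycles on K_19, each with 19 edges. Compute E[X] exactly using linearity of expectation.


K_19 has (19 − 1)!/2 = 3201186852864000 labelled Hamiltonian cycles.
For each such Hamiltonian cycle H, let X_H = 1 if all 19 edges of H are present in G. Then P[X_H = 1] = p^{19} = (8/19)^{19} = 144115188075855872/1978419655660313589123979.
By linearity: E[X] = Σ_H E[X_H] = 3201186852864000 · p^{19} = 3201186852864000 · 144115188075855872/1978419655660313589123979 = 461339645366452518590934417408000/1978419655660313589123979.
Numerically: E[X] ≈ 2.33e+08.

E[X] = 3201186852864000 · (8/19)^{19} = 461339645366452518590934417408000/1978419655660313589123979 ≈ 2.33e+08.


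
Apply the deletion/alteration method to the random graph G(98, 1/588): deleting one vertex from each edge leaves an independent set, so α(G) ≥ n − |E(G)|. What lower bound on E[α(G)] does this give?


E[|E(G)|] = C(98, 2)·p = 4753 · (1/588) = 97/12.
E[α(G)] ≥ n − E[|E(G)|] = 98 − 97/12 = 1079/12.
Numerically: ≈ 89.917.
(This is only a lower bound; the true E[α(G)] may be larger.)

E[α(G)] ≥ 1079/12 ≈ 89.917.


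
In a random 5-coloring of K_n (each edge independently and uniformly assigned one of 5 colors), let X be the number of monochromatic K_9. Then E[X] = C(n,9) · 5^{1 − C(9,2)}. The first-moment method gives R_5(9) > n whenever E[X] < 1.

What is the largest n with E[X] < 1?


We need C(n, 9) · 5^{1 − 36} < 1, i.e. C(n, 9) < 5^{36 − 1} = 2910383045673370361328125.
Check values of n near the boundary:
  n = 2167: C(2167, 9) = 2855899084841489792706810; 2855899084841489792706810 < 2910383045673370361328125? YES
  n = 2168: C(2168, 9) = 2867804175977929537095120; 2867804175977929537095120 < 2910383045673370361328125? YES
  n = 2169: C(2169, 9) = 2879753360044504243499683; 2879753360044504243499683 < 2910383045673370361328125? YES
  n = 2170: C(2170, 9) = 2891746779868845075610510; 2891746779868845075610510 < 2910383045673370361328125? YES
  n = 2171: C(2171, 9) = 2903784578674959601827205; 2903784578674959601827205 < 2910383045673370361328125? YES
  n = 2172: C(2172, 9) = 2915866900084148060642020; 2915866900084148060642020 < 2910383045673370361328125? NO
The largest n with C(n, 9) < 2910383045673370361328125 is n = 2171 (where E[X] = 580756915734991920365441/582076609134674072265625 ≈ 0.9977). Hence R_5(9) > 2171, i.e. R_5(9) ≥ 2172.

Largest n = 2171; hence R_5(9) > 2171.


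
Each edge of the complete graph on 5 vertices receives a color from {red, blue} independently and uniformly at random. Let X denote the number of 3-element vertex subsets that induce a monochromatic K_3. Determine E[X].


Let X = Σ_S X_S over the C(5, 3) = 10 subsets S of size 3, where X_S = 1 if the K_3 on S is monochromatic.
For a fixed S, the K_3 on S has C(3, 2) = 3 edges. P[all 3 edges red] = (1/2)^3, and likewise for blue, so P[monochromatic] = 2·(1/2)^3 = 2^{1 − 3} = 1/4.
Summing: E[X] = C(5, 3) · 2^{1 − 3} = 10 · 1/4 = 5/2.
Numerically: E[X] ≈ 2.50000.

E[X] = C(5,3)·2^(1−C(3,2)) = 5/2 ≈ 2.50000.


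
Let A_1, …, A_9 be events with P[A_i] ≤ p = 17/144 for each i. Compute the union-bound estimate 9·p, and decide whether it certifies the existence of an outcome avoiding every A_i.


Union bound: P[∪_{i=1}^{9} A_i] ≤ Σ_i P[A_i] ≤ 9·p = 9·(17/144) = 17/16.
Numerically: 17/16 ≈ 1.06250.
Is 17/16 < 1? NO.
Since the bound 17/16 is ≥ 1, the union bound is uninformative here; it does NOT by itself certify existence.

9·p = 17/16 ≈ 1.06250; existence NOT certified by the union bound.


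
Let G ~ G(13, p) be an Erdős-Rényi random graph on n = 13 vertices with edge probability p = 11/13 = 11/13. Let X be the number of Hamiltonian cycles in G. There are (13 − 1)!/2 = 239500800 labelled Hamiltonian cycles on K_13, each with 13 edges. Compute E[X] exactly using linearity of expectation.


K_13 has (13 − 1)!/2 = 239500800 labelled Hamiltonian cycles.
For each such Hamiltonian cycle H, let X_H = 1 if all 13 edges of H are present in G. Then P[X_H = 1] = p^{13} = (11/13)^{13} = 34522712143931/302875106592253.
By linearity: E[X] = Σ_H E[X_H] = 239500800 · p^{13} = 239500800 · 34522712143931/302875106592253 = 8268217176641189644800/302875106592253.
Numerically: E[X] ≈ 2.7299e+07.

E[X] = 239500800 · (11/13)^{13} = 8268217176641189644800/302875106592253 ≈ 2.7299e+07.


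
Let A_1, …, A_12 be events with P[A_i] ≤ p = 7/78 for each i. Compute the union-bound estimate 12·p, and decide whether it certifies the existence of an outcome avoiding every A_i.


Union bound: P[∪_{i=1}^{12} A_i] ≤ Σ_i P[A_i] ≤ 12·p = 12·(7/78) = 14/13.
Numerically: 14/13 ≈ 1.0769.
Is 14/13 < 1? NO.
Since the bound 14/13 is ≥ 1, the union bound is uninformative here; it does NOT by itself certify existence.

12·p = 14/13 ≈ 1.0769; existence NOT certified by the union bound.


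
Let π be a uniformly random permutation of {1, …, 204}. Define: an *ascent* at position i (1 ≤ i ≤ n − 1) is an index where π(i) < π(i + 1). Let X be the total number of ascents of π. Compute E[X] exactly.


Write X = Σ X_I over i = 1, …, 203, with X_I the indicator of one ascent.
There are 203 indicators.
For each fixed i, the pair (π(i), π(i+1)) is a uniformly random ordered pair of distinct values from {1, …, 204}; by symmetry P[π(i) < π(i+1)] = 1/2.
By linearity: E[X] = 203 · (1/2) = (204 − 1) · (1/2) = 203/2 ≈ 101.500000.

E[X] = 203/2 = 101.500000.


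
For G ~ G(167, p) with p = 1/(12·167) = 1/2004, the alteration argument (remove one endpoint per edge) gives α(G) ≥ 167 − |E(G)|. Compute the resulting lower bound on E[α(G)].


E[|E(G)|] = C(167, 2)·p = 13861 · (1/2004) = 83/12.
E[α(G)] ≥ n − E[|E(G)|] = 167 − 83/12 = 1921/12.
Numerically: ≈ 160.0833.
(This is only a lower bound; the true E[α(G)] may be larger.)

E[α(G)] ≥ 1921/12 ≈ 160.0833.


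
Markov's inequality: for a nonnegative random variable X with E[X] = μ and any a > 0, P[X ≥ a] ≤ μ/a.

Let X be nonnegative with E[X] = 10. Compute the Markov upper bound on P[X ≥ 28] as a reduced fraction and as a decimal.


μ = E[X] = 10, a = 28.
Markov: P[X ≥ 28] ≤ μ/a = (10)/28 = 5/14.
Numerically: ≈ 0.357.
(Since a = 28 > μ = 10.000, the bound 5/14 is < 1 and informative.)

P[X ≥ 28] ≤ 5/14 ≈ 0.357.


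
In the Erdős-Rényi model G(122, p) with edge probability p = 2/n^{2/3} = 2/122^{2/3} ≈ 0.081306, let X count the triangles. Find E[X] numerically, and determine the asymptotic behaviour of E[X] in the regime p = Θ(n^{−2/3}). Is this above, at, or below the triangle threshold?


Number of potential triangles: C(122, 3) = 295240.
Each occurs with probability p³ ≈ (0.081306)³ ≈ 5.3748992e-04.
By linearity: E[X] = C(122, 3)·p³ ≈ 295240 · 5.3748992e-04 ≈ 158.68852.
Since α = 2/3 < 1, p = c/n^{2/3} ≫ 1/n is above the triangle threshold p ~ 1/n. Asymptotically E[X] ~ (c³/6)·n^{3(1−α)} = (2³/6)·n^{1} → ∞; triangles are abundant w.h.p.

E[X] ≈ 158.68852; in regime p = Θ(1/n^{2/3}) E[X] diverges (above the triangle threshold p ~ 1/n).


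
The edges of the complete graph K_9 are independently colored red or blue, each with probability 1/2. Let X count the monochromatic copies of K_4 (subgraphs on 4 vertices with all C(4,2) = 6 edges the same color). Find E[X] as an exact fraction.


Let X = Σ_S X_S over the C(9, 4) = 126 subsets S of size 4, where X_S = 1 if the K_4 on S is monochromatic.
For a fixed S, the K_4 on S has C(4, 2) = 6 edges. P[all 6 edges red] = (1/2)^6, and likewise for blue, so P[monochromatic] = 2·(1/2)^6 = 2^{1 − 6} = 1/32.
By linearity of expectation: E[X] = C(9, 4) · 2^{1 − 6} = 126 · 1/32 = 63/16.
Numerically: E[X] ≈ 3.93750.

E[X] = C(9,4)·2^(1−C(4,2)) = 63/16 ≈ 3.93750.


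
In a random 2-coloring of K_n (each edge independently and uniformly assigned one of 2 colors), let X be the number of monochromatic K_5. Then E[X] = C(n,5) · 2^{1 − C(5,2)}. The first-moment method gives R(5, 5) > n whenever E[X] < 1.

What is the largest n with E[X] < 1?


We need C(n, 5) · 2^{1 − 10} < 1, i.e. C(n, 5) < 2^{10 − 1} = 512.
Check values of n near the boundary:
  n = 8: C(8, 5) = 56; 56 < 512? YES
  n = 9: C(9, 5) = 126; 126 < 512? YES
  n = 10: C(10, 5) = 252; 252 < 512? YES
  n = 11: C(11, 5) = 462; 462 < 512? YES
  n = 12: C(12, 5) = 792; 792 < 512? NO
  n = 13: C(13, 5) = 1287; 1287 < 512? NO
  n = 14: C(14, 5) = 2002; 2002 < 512? NO
The largest n with C(n, 5) < 512 is n = 11 (where E[X] = 231/256 ≈ 0.90234). Hence R(5, 5) > 11, i.e. R(5, 5) ≥ 12.

Largest n = 11; hence R(5, 5) > 11.


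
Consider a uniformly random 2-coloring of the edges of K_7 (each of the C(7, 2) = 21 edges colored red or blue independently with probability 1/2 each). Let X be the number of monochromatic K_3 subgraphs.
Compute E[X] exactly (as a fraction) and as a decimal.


Let X = Σ_S X_S over the C(7, 3) = 35 subsets S of size 3, where X_S = 1 if the K_3 on S is monochromatic.
For a fixed S, the K_3 on S has C(3, 2) = 3 edges. P[all 3 edges red] = (1/2)^3, and likewise for blue, so P[monochromatic] = 2·(1/2)^3 = 2^{1 − 3} = 1/4.
By linearity: E[X] = C(7, 3) · 2^{1 − 3} = 35 · 1/4 = 35/4.
Numerically: E[X] ≈ 8.750.

E[X] = C(7,3)·2^(1−C(3,2)) = 35/4 ≈ 8.750.


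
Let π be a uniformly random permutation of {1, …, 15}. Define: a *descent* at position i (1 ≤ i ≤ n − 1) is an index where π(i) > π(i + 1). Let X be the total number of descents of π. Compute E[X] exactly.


Write X = Σ X_I over i = 1, …, 14, with X_I the indicator of one descent.
There are 14 indicators.
For each fixed i, the pair (π(i), π(i+1)) is a uniformly random ordered pair of distinct values from {1, …, 15}; by symmetry P[π(i) > π(i+1)] = 1/2.
By linearity: E[X] = 14 · (1/2) = (15 − 1) · (1/2) = 7 ≈ 7.000.

E[X] = 7 = 7.000.


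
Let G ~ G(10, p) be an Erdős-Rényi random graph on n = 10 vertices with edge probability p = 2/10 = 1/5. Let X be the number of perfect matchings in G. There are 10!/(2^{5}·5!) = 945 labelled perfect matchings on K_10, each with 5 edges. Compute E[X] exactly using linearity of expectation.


K_10 has 10!/(2^{5}·5!) = 945 labelled perfect matchings.
For each such perfect matching H, let X_H = 1 if all 5 edges of H are present in G. Then P[X_H = 1] = p^{5} = (1/5)^{5} = 1/3125.
By linearity: E[X] = Σ_H E[X_H] = 945 · p^{5} = 945 · 1/3125 = 189/625.
Numerically: E[X] ≈ 0.3024.

E[X] = 945 · (1/5)^{5} = 189/625 ≈ 0.3024.


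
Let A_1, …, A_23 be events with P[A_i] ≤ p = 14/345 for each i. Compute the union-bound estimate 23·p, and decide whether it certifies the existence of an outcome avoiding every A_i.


Union bound: P[∪_{i=1}^{23} A_i] ≤ Σ_i P[A_i] ≤ 23·p = 23·(14/345) = 14/15.
Numerically: 14/15 ≈ 0.933.
Is 14/15 < 1? YES.
Since P[∪ A_i] ≤ 14/15 < 1, the complement has P[∩ A_i^c] ≥ 1 − 14/15 = 1/15 > 0, so some outcome avoids every A_i.

23·p = 14/15 ≈ 0.933; existence CERTIFIED by the union bound.


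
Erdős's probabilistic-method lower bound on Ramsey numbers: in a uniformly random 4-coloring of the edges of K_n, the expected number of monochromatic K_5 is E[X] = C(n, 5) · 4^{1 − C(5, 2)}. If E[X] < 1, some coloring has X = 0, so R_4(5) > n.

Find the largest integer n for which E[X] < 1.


We need C(n, 5) · 4^{1 − 10} < 1, i.e. C(n, 5) < 4^{10 − 1} = 262144.
Check values of n near the boundary:
  n = 31: C(31, 5) = 169911; 169911 < 262144? YES
  n = 32: C(32, 5) = 201376; 201376 < 262144? YES
  n = 33: C(33, 5) = 237336; 237336 < 262144? YES
  n = 34: C(34, 5) = 278256; 278256 < 262144? NO
  n = 35: C(35, 5) = 324632; 324632 < 262144? NO
  n = 36: C(36, 5) = 376992; 376992 < 262144? NO
The largest n with C(n, 5) < 262144 is n = 33 (where E[X] = 29667/32768 ≈ 0.90536). Hence R_4(5) > 33, i.e. R_4(5) ≥ 34.

Largest n = 33; hence R_4(5) > 33.


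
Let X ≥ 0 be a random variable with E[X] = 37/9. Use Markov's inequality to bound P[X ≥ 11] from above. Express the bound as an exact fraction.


μ = E[X] = 37/9, a = 11.
Markov: P[X ≥ 11] ≤ μ/a = (37/9)/11 = 37/99.
Numerically: ≈ 0.3737.
(Since a = 11 > μ = 4.1111, the bound 37/99 is < 1 and informative.)

P[X ≥ 11] ≤ 37/99 ≈ 0.3737.
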